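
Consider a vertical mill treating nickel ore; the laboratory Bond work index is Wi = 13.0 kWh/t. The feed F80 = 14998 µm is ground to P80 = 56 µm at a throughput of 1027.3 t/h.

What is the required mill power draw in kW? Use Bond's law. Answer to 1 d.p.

P = 16755.7 kW

Bond: W = 10·Wi·(1/√P80 − 1/√F80)
W = 10·13.0·(1/√56 − 1/√14998) = 10·13.0·(0.125465) = 16.3105 kWh/t
Mill draw = 16.3105 × 1027.3 = 16755.7 kW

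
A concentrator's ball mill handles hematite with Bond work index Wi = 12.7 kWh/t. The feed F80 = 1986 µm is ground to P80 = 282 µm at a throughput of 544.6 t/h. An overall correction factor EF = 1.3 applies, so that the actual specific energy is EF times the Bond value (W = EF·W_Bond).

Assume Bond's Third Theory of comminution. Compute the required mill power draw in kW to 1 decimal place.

P = 3336.7 kW

W = 10 Wi / √P80 − 10 Wi / √F80
W = 10·12.7·(1/√282 − 1/√1986) = 10·12.7·(0.037110) = 4.7129 kWh/t
Apply correction: 4.7129 × 1.3 = 6.1268 kWh/t
P_mill = W·ṁ = 6.1268·544.6 = 3336.7 kW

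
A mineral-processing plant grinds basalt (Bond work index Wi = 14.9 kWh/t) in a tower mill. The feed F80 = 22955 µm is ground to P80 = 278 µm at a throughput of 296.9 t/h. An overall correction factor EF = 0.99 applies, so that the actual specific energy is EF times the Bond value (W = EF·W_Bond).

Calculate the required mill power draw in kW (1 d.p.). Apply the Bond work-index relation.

P = 2337.6 kW

W = 10 Wi (P80^-0.5 − F80^-0.5)
W = 10·14.9·(1/√278 − 1/√22955) = 10·14.9·(0.053376) = 7.9530 kWh/t
W_actual = 0.99 × 7.9530 = 7.8735 kWh/t
P = W·T = 7.8735·296.9 = 2337.6 kW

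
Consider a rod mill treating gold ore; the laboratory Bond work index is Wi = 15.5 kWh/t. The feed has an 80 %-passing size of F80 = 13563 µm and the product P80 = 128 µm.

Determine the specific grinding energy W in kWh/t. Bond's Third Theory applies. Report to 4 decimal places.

W = 12.3693 kWh/t

Bond:  W = 10 Wi (1/√P − 1/√F)
1/√128 = 0.088388;  1/√13563 = 0.008587
W = 10·15.5·(0.088388 − 0.008587) = 12.3693 kWh/t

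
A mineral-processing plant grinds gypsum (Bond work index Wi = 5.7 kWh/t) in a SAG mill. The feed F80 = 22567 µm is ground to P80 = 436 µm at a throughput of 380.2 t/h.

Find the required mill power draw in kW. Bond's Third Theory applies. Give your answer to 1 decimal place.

P = 893.6 kW

W = 10·Wi·(P80^(-½) − F80^(-½))
W = 10·5.7·(1/√436 − 1/√22567) = 10·5.7·(0.041235) = 2.3504 kWh/t
P = W·T = 2.3504·380.2 = 893.6 kW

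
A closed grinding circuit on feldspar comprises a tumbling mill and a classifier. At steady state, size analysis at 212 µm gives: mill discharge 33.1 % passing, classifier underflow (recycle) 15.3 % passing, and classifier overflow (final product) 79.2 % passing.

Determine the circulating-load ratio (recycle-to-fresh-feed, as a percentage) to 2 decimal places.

CL = 258.99 %

Mass balance on the −212 µm fraction:
(1+r)d = ru + o → r = (o−d)/(d−u)
r = (79.2 − 33.1)/(33.1 − 15.3) = 46.1/17.8 = 2.5899
CL = 100·r = 258.99 %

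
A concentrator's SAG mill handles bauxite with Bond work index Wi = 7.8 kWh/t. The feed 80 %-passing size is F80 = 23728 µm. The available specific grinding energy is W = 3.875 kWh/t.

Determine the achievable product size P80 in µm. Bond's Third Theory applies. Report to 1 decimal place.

Bond: W = 10·Wi·(1/√P80 − 1/√F80)
⇒ 1/√P80 = W/(10 Wi) + 1/√F80
  = 3.8750/(10·7.8) + 1/√23728 = 0.049679 + 0.006492 = 0.056171
P80 = (1/0.056171)² = 17.8027² = 316.94 µm

P80 = 316.9 µm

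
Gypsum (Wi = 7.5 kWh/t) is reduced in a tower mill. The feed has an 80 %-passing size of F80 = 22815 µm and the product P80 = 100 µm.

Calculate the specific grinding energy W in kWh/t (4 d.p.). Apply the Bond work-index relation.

W = 7.0035 kWh/t

W = 10·Wi·(P80^(-½) − F80^(-½))
1/√100 = 0.100000;  1/√22815 = 0.006620
W = 10·7.5·(0.100000 − 0.006620) = 7.0035 kWh/t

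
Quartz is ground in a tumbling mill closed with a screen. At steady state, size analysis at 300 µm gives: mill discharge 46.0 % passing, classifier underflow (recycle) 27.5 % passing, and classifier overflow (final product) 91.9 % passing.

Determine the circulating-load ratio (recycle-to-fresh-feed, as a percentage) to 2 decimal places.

CL = 248.11 %

Classifier node, passing 300 µm:
d + r·d = r·u + o → r(d−u) = o−d
r = (91.9 − 46.0)/(46.0 − 27.5) = 45.9/18.5 = 2.4811
CL = 100·r = 248.11 %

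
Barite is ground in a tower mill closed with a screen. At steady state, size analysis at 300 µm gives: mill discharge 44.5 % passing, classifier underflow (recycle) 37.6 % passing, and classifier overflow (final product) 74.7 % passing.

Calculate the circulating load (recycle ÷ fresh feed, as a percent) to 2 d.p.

CL = 437.68 %

Balance %-passing 300 µm (r = R/F):
(1+r)·d = r·u + o ⇒ r = (o−d)/(d−u)
r = (74.7 − 44.5)/(44.5 − 37.6) = 30.2/6.9 = 4.3768
CL = 100·r = 437.68 %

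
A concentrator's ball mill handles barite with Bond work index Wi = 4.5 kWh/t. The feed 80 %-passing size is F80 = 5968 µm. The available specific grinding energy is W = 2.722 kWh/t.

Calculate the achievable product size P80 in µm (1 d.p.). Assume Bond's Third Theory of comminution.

P80 = 185.4 µm

W = 10 Wi (P80^-0.5 − F80^-0.5)
P80^(−½) = W/(10 Wi) + F80^(−½)
  = 2.7220/(10·4.5) + 1/√5968 = 0.060489 + 0.012945 = 0.073433
P80 = (1/0.073433)² = 13.6178² = 185.44 µm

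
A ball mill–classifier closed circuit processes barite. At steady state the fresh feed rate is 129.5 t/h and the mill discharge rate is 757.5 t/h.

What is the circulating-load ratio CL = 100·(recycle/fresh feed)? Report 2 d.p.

CL = 484.94 %

M = F + R at steady state, so:
R = M − F = 757.5 − 129.5 = 628.0 t/h
CL = 100·R/F = 100·628.0/129.5 = 484.94 %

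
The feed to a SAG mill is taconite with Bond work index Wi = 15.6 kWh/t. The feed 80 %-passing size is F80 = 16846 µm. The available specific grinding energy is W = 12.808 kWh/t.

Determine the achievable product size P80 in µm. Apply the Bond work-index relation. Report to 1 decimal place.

P80 = 124.0 µm

Bond: W = 10·Wi·(1/√P80 − 1/√F80)
P80^-0.5 = F80^-0.5 + W/(10 Wi)
  = 12.8080/(10·15.6) + 1/√16846 = 0.082103 + 0.007705 = 0.089807
P80 = (1/0.089807)² = 11.1350² = 123.99 µm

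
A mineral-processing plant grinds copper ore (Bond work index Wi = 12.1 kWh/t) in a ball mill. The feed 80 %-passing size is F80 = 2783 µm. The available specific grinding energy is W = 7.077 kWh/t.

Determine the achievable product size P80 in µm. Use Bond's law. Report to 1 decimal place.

P80 = 166.7 µm

W_Bond = 10·Wi·(1/√P₈₀ − 1/√F₈₀)
P80^(−½) = W/(10 Wi) + F80^(−½)
  = 7.0770/(10·12.1) + 1/√2783 = 0.058488 + 0.018956 = 0.077443
P80 = (1/0.077443)² = 12.9126² = 166.74 µm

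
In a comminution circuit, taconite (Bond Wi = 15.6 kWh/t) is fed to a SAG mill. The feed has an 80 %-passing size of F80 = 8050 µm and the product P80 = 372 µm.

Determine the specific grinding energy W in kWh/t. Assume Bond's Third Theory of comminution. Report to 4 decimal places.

W = 6.3495 kWh/t

W = 10 Wi (P80^-0.5 − F80^-0.5)
1/√372 = 0.051848;  1/√8050 = 0.011146
W = 10·15.6·(0.051848 − 0.011146) = 6.3495 kWh/t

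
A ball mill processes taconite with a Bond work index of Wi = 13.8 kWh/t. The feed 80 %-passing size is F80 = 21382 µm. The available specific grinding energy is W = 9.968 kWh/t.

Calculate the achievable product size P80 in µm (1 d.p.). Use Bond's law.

P80 = 159.9 µm

W = 10·Wi·[P80^(−½) − F80^(−½)]
P80^(−½) = W/(10 Wi) + F80^(−½)
  = 9.9680/(10·13.8) + 1/√21382 = 0.072232 + 0.006839 = 0.079071
P80 = (1/0.079071)² = 12.6469² = 159.94 µm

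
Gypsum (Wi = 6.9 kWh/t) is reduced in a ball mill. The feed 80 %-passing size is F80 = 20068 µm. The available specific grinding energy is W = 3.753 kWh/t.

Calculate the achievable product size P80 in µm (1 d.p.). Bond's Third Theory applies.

Bond: W = 10·Wi·(1/√P80 − 1/√F80)
⇒ 1/√P80 = W/(10·Wi) + 1/√F80
  = 3.7530/(10·6.9) + 1/√20068 = 0.054391 + 0.007059 = 0.061450
P80 = (1/0.061450)² = 16.2733² = 264.82 µm

P80 = 264.8 µm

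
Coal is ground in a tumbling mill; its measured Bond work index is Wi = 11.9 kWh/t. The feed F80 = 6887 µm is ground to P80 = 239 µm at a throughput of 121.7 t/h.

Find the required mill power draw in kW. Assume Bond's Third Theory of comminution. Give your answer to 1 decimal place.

P = 762.3 kW

W = 10·Wi·[P80^(−½) − F80^(−½)]
W = 10·11.9·(1/√239 − 1/√6887) = 10·11.9·(0.052635) = 6.2635 kWh/t
Mill draw = 6.2635 × 121.7 = 762.3 kW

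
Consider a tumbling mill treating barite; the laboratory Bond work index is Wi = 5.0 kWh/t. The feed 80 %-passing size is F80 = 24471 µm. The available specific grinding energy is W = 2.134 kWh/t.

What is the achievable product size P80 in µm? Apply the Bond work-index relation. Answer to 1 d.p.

P80 = 415.3 µm

Bond:  W = 10 Wi (1/√P − 1/√F)
1/√P80 = 1/√F80 + W/(10·Wi)
  = 2.1340/(10·5.0) + 1/√24471 = 0.042680 + 0.006393 = 0.049073
P80 = (1/0.049073)² = 20.3780² = 415.26 µm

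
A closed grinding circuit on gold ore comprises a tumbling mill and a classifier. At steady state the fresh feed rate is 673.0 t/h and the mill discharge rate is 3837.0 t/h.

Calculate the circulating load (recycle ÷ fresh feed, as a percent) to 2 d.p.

CL = 470.13 %

Discharge = new feed + return, hence
R = M − F = 3837.0 − 673.0 = 3164.0 t/h
CL = 100·R/F = 100·3164.0/673.0 = 470.13 %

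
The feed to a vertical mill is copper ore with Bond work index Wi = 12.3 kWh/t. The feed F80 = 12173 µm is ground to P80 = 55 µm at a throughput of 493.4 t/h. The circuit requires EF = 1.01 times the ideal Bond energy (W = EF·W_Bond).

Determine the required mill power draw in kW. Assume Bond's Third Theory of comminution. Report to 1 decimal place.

W = 10 Wi / √P80 − 10 Wi / √F80
W = 10·12.3·(1/√55 − 1/√12173) = 10·12.3·(0.125776) = 15.4705 kWh/t
W_actual = 1.01 × 15.4705 = 15.6252 kWh/t
P_mill = W·ṁ = 15.6252·493.4 = 7709.5 kW

P = 7709.5 kW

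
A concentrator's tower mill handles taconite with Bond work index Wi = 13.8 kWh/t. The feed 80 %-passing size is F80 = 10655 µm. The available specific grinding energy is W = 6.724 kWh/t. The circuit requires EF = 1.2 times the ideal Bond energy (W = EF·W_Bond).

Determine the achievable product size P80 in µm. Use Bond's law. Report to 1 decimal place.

Bond: W = 10·Wi·(1/√P80 − 1/√F80)
W_Bond = W / EF = 6.724 / 1.2 = 5.6033 kWh/t
⇒ 1/√P80 = W_Bond/(10·Wi) + 1/√F80
  = 5.6033/(10·13.8) + 1/√10655 = 0.040604 + 0.009688 = 0.050292
P80 = (1/0.050292)² = 19.8840² = 395.37 µm

P80 = 395.4 µm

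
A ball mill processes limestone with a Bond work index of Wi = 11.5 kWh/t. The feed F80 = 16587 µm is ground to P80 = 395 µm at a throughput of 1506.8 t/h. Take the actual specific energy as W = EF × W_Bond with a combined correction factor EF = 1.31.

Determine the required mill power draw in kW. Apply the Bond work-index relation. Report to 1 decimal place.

P = 9659.0 kW

W = 10 Wi (1/√P80 − 1/√F80)  [Bond]
W = 10·11.5·(1/√395 − 1/√16587) = 10·11.5·(0.042551) = 4.8934 kWh/t
Apply correction: 4.8934 × 1.31 = 6.4103 kWh/t
Mill draw = 6.4103 × 1506.8 = 9659.0 kW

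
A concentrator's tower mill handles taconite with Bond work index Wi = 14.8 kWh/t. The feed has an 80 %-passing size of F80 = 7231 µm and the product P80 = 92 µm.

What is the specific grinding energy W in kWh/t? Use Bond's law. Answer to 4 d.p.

Bond:  W = 10 Wi (1/√P − 1/√F)
1/√92 = 0.104257;  1/√7231 = 0.011760
W = 10·14.8·(0.104257 − 0.011760) = 13.6896 kWh/t

W = 13.6896 kWh/t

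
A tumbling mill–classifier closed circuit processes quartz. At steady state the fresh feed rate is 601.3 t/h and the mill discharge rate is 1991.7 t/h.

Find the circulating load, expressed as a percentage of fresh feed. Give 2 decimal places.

Mill node: discharge = fresh + recycle.
R = M − F = 1991.7 − 601.3 = 1390.4 t/h
CL = 100·R/F = 100·1390.4/601.3 = 231.23 %

CL = 231.23 %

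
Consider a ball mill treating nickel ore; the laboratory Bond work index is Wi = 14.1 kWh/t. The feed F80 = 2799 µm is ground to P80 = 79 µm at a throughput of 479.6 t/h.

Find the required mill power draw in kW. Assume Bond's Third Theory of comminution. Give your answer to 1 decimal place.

W_Bond = 10·Wi·(1/√P₈₀ − 1/√F₈₀)
W = 10·14.1·(1/√79 − 1/√2799) = 10·14.1·(0.093607) = 13.1986 kWh/t
Power = W × throughput = 13.1986 kWh/t × 479.6 t/h = 6330.1 kW

P = 6330.1 kW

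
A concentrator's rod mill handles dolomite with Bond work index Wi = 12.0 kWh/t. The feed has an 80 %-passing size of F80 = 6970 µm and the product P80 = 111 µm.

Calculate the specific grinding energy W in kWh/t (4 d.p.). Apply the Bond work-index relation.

Bond: W = 10·Wi·(1/√P80 − 1/√F80)
1/√111 = 0.094916;  1/√6970 = 0.011978
W = 10·12.0·(0.094916 − 0.011978) = 9.9525 kWh/t

W = 9.9525 kWh/t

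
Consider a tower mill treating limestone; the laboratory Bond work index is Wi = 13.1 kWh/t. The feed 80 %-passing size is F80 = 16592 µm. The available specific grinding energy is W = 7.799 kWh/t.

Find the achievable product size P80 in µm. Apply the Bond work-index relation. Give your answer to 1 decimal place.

P80 = 220.8 µm

W = 10·Wi·(P80^(-½) − F80^(-½))
⇒ 1/√P80 = W/(10·Wi) + 1/√F80
  = 7.7990/(10·13.1) + 1/√16592 = 0.059534 + 0.007763 = 0.067298
P80 = (1/0.067298)² = 14.8593² = 220.80 µm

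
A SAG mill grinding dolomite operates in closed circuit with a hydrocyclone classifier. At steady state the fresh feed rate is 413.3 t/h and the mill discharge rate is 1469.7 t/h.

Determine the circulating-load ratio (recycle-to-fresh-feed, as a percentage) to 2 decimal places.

M = F + R at steady state, so:
R = M − F = 1469.7 − 413.3 = 1056.4 t/h
CL = 100·R/F = 100·1056.4/413.3 = 255.60 %

CL = 255.60 %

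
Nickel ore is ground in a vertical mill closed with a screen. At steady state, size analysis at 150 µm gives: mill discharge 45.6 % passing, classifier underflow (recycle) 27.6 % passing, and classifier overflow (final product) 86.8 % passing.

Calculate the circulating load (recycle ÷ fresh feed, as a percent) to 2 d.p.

Balance %-passing 150 µm (r = R/F):
d + r·d = r·u + o → r(d−u) = o−d
r = (86.8 − 45.6)/(45.6 − 27.6) = 41.2/18.0 = 2.2889
CL = 100·r = 228.89 %

CL = 228.89 %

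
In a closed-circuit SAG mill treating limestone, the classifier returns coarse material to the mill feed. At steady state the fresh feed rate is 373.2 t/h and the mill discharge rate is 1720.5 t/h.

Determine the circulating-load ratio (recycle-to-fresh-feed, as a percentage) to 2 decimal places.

Steady state: M = F + R.
R = M − F = 1720.5 − 373.2 = 1347.3 t/h
CL = 100·R/F = 100·1347.3/373.2 = 361.01 %

CL = 361.01 %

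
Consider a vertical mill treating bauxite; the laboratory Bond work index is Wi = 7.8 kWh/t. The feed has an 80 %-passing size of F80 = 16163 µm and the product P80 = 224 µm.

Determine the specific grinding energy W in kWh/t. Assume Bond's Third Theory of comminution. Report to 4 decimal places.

W = 10·Wi·(P80^(-½) − F80^(-½))
1/√224 = 0.066815;  1/√16163 = 0.007866
W = 10·7.8·(0.066815 − 0.007866) = 4.5981 kWh/t

W = 4.5981 kWh/t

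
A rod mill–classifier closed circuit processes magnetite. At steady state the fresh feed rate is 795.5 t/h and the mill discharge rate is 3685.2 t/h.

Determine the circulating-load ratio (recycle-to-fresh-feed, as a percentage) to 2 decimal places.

Mill node: discharge = fresh + recycle.
R = M − F = 3685.2 − 795.5 = 2889.7 t/h
CL = 100·R/F = 100·2889.7/795.5 = 363.26 %

CL = 363.26 %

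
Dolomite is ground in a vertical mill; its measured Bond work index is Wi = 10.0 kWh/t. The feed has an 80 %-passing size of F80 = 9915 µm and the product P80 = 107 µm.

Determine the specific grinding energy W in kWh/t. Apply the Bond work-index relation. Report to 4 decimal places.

W = 8.6631 kWh/t

W = 10·Wi·(P80^(-½) − F80^(-½))
1/√107 = 0.096674;  1/√9915 = 0.010043
W = 10·10.0·(0.096674 − 0.010043) = 8.6631 kWh/t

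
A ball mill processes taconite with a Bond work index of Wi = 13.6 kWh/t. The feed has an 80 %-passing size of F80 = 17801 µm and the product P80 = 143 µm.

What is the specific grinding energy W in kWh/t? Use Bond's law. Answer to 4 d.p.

W = 10.3536 kWh/t

W_Bond = 10·Wi·(1/√P₈₀ − 1/√F₈₀)
1/√143 = 0.083624;  1/√17801 = 0.007495
W = 10·13.6·(0.083624 − 0.007495) = 10.3536 kWh/t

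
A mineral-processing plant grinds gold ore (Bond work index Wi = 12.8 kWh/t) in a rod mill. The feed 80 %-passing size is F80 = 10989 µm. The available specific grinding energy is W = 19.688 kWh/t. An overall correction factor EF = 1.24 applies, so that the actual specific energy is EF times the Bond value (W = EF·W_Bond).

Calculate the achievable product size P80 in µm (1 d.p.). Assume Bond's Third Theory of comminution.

P80 = 56.0 µm

W = 10 Wi / √P80 − 10 Wi / √F80
W_Bond = W / EF = 19.688 / 1.24 = 15.8774 kWh/t
1/√P80 = 1/√F80 + W_Bond/(10·Wi)
  = 15.8774/(10·12.8) + 1/√10989 = 0.124042 + 0.009539 = 0.133582
P80 = (1/0.133582)² = 7.4861² = 56.04 µm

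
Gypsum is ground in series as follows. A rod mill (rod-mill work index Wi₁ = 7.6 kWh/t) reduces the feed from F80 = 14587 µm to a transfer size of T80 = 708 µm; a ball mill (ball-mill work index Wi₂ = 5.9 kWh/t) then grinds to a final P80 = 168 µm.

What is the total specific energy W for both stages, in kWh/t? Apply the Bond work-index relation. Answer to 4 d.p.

Bond:  W = 10 Wi (1/√P − 1/√F)
Stage 1 (14587→708 µm, Wi₁=7.6): W₁ = 10·7.6·(0.037582 − 0.008280) = 2.2270 kWh/t
Stage 2 (708→168 µm, Wi₂=5.9): W₂ = 10·5.9·(0.077152 − 0.037582) = 2.3346 kWh/t
W = W₁ + W₂ = 2.2270 + 2.3346 = 4.5616 kWh/t

W = 4.5616 kWh/t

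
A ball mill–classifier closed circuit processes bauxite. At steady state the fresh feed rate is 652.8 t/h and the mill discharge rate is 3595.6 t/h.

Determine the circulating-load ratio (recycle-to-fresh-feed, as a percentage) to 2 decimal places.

CL = 450.80 %

Steady state: M = F + R.
R = M − F = 3595.6 − 652.8 = 2942.8 t/h
CL = 100·R/F = 100·2942.8/652.8 = 450.80 %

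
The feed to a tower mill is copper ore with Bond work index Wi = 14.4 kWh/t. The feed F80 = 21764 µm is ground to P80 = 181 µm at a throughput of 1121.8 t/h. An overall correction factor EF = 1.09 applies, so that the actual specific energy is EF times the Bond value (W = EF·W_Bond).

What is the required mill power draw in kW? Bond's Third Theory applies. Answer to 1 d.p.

P = 11894.2 kW

W = 10·Wi·[P80^(−½) − F80^(−½)]
W = 10·14.4·(1/√181 − 1/√21764) = 10·14.4·(0.067551) = 9.7273 kWh/t
Corrected W = EF·W_Bond = 1.09·9.7273 = 10.6028 kWh/t
P = W·T = 10.6028·1121.8 = 11894.2 kW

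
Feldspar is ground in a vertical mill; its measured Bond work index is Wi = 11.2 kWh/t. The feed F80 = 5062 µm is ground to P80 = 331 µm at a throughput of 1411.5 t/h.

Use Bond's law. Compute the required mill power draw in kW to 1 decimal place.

Bond: W = 10·Wi·(1/√P80 − 1/√F80)
W = 10·11.2·(1/√331 − 1/√5062) = 10·11.2·(0.040910) = 4.5819 kWh/t
P = W·T = 4.5819·1411.5 = 6467.3 kW

P = 6467.3 kW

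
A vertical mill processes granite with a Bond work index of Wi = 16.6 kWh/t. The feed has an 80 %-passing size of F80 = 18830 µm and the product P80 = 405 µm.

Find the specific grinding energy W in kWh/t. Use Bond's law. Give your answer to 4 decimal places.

W = 10·Wi·[P80^(−½) − F80^(−½)]
1/√405 = 0.049690;  1/√18830 = 0.007287
W = 10·16.6·(0.049690 − 0.007287) = 7.0389 kWh/t

W = 7.0389 kWh/t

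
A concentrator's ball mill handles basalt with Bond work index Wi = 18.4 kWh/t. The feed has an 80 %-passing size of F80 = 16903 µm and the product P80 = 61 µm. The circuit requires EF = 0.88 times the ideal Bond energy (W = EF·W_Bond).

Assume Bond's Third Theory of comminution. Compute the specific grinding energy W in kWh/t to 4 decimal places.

W = 19.4863 kWh/t

W = 10 Wi / √P80 − 10 Wi / √F80
1/√61 = 0.128037;  1/√16903 = 0.007692
W = 10·18.4·(0.128037 − 0.007692) = 22.1435 kWh/t
With EF = 0.88: W = 22.1435·0.88 = 19.4863 kWh/t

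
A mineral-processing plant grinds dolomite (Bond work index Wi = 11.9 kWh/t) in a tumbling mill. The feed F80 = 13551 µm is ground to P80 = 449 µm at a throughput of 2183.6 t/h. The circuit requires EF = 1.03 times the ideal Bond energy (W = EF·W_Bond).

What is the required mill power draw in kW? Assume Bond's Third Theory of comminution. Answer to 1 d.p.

P = 10331.7 kW

W = 10·Wi·[P80^(−½) − F80^(−½)]
W = 10·11.9·(1/√449 − 1/√13551) = 10·11.9·(0.038602) = 4.5937 kWh/t
W_actual = 1.03 × 4.5937 = 4.7315 kWh/t
Power = W × throughput = 4.7315 kWh/t × 2183.6 t/h = 10331.7 kW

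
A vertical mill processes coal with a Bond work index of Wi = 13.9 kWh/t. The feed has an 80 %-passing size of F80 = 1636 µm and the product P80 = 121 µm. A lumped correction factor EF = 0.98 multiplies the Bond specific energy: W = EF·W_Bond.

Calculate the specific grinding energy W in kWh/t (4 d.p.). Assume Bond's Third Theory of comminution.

W = 10 Wi (1/√P80 − 1/√F80)  [Bond]
1/√121 = 0.090909;  1/√1636 = 0.024723
W = 10·13.9·(0.090909 − 0.024723) = 9.1998 kWh/t
Corrected W = EF·W_Bond = 0.98·9.1998 = 9.0158 kWh/t

W = 9.0158 kWh/t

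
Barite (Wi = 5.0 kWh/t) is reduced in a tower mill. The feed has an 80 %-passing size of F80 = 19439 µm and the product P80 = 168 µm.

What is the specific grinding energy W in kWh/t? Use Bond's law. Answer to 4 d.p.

W = 10 Wi / √P80 − 10 Wi / √F80
1/√168 = 0.077152;  1/√19439 = 0.007172
W = 10·5.0·(0.077152 − 0.007172) = 3.4990 kWh/t

W = 3.4990 kWh/t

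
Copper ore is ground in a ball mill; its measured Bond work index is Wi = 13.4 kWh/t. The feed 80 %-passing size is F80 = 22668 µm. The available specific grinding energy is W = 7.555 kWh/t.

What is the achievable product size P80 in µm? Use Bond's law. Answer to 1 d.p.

Bond:  W = 10 Wi (1/√P − 1/√F)
P80^(−½) = W/(10 Wi) + F80^(−½)
  = 7.5550/(10·13.4) + 1/√22668 = 0.056381 + 0.006642 = 0.063023
P80 = (1/0.063023)² = 15.8673² = 251.77 µm

P80 = 251.8 µm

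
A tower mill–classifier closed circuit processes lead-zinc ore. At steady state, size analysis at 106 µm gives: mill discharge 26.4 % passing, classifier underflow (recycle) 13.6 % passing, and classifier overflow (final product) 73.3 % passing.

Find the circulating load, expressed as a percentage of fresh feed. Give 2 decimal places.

CL = 366.41 %

Two-product formula at 106 µm:
(1+r)d = ru + o → r = (o−d)/(d−u)
r = (73.3 − 26.4)/(26.4 − 13.6) = 46.9/12.8 = 3.6641
CL = 100·r = 366.41 %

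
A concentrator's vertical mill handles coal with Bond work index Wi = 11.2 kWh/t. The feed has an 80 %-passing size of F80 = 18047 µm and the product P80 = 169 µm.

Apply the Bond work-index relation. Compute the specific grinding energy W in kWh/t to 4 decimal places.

W = 10·Wi·[P80^(−½) − F80^(−½)]
1/√169 = 0.076923;  1/√18047 = 0.007444
W = 10·11.2·(0.076923 − 0.007444) = 7.7817 kWh/t

W = 7.7817 kWh/t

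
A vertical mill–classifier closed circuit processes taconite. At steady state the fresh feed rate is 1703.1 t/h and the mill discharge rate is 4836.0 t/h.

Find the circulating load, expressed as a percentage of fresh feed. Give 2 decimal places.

M = F + R at steady state, so:
R = M − F = 4836.0 − 1703.1 = 3132.9 t/h
CL = 100·R/F = 100·3132.9/1703.1 = 183.95 %

CL = 183.95 %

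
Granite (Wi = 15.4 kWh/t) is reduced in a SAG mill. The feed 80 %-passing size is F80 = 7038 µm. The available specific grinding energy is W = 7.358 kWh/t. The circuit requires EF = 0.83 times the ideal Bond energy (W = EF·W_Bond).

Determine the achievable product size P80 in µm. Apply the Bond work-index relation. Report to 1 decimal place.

W_Bond = 10·Wi·(1/√P₈₀ − 1/√F₈₀)
W_Bond = W / EF = 7.358 / 0.83 = 8.8651 kWh/t
1/√P80 = 1/√F80 + W_Bond/(10·Wi)
  = 8.8651/(10·15.4) + 1/√7038 = 0.057565 + 0.011920 = 0.069485
P80 = (1/0.069485)² = 14.3915² = 207.12 µm

P80 = 207.1 µm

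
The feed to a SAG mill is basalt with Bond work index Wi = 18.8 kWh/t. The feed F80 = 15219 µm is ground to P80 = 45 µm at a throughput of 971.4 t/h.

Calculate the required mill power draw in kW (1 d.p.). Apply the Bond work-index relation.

W_Bond = 10·Wi·(1/√P₈₀ − 1/√F₈₀)
W = 10·18.8·(1/√45 − 1/√15219) = 10·18.8·(0.140965) = 26.5015 kWh/t
Power = W × throughput = 26.5015 kWh/t × 971.4 t/h = 25743.5 kW

P = 25743.5 kW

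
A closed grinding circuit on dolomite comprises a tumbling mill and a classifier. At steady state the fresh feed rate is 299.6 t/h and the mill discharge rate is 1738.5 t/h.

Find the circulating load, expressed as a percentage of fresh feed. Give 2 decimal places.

CL = 480.27 %

Discharge = new feed + return, hence
R = M − F = 1738.5 − 299.6 = 1438.9 t/h
CL = 100·R/F = 100·1438.9/299.6 = 480.27 %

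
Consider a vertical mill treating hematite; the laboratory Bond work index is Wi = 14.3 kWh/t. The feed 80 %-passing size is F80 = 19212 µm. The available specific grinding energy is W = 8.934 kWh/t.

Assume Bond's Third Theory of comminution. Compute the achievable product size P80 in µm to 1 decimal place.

P80 = 205.9 µm

W_Bond = 10·Wi·(1/√P₈₀ − 1/√F₈₀)
1/√P80 = 1/√F80 + W/(10·Wi)
  = 8.9340/(10·14.3) + 1/√19212 = 0.062476 + 0.007215 = 0.069690
P80 = (1/0.069690)² = 14.3492² = 205.90 µm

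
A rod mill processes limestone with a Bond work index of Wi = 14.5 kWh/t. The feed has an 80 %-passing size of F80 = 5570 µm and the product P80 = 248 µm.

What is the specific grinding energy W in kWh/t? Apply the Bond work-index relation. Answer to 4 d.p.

W = 7.2647 kWh/t

W = 10 Wi (1/√P80 − 1/√F80)  [Bond]
1/√248 = 0.063500;  1/√5570 = 0.013399
W = 10·14.5·(0.063500 − 0.013399) = 7.2647 kWh/t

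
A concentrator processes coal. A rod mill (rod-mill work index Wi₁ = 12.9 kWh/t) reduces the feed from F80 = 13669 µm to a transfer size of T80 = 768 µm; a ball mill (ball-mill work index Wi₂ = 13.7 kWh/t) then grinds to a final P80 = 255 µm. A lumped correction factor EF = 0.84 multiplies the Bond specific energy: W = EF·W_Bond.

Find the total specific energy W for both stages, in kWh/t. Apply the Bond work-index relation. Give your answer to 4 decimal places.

W = 10 Wi / √P80 − 10 Wi / √F80
Stage 1 (13669→768 µm, Wi₁=12.9): W₁ = 10·12.9·(0.036084 − 0.008553) = 3.5515 kWh/t
Stage 2 (768→255 µm, Wi₂=13.7): W₂ = 10·13.7·(0.062622 − 0.036084) = 3.6357 kWh/t
W = W₁ + W₂ = 3.5515 + 3.6357 = 7.1872 kWh/t
Corrected W = EF·W_Bond = 0.84·7.1872 = 6.0373 kWh/t

W = 6.0373 kWh/t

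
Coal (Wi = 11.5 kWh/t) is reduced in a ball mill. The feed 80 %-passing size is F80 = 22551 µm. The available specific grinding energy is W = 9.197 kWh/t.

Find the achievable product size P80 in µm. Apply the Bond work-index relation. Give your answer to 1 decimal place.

P80 = 133.2 µm

W = 10·Wi·[P80^(−½) − F80^(−½)]
1/√P80 = 1/√F80 + W/(10·Wi)
  = 9.1970/(10·11.5) + 1/√22551 = 0.079974 + 0.006659 = 0.086633
P80 = (1/0.086633)² = 11.5429² = 133.24 µm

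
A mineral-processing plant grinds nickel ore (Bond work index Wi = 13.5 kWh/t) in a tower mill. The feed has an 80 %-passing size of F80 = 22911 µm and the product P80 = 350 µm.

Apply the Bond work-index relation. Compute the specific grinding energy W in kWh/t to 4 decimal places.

W = 6.3242 kWh/t

Bond: W = 10·Wi·(1/√P80 − 1/√F80)
1/√350 = 0.053452;  1/√22911 = 0.006607
W = 10·13.5·(0.053452 − 0.006607) = 6.3242 kWh/t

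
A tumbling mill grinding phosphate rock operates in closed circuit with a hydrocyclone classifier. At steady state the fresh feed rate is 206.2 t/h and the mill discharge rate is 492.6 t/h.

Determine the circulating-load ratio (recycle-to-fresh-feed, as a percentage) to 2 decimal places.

CL = 138.89 %

Mill node: discharge = fresh + recycle.
R = M − F = 492.6 − 206.2 = 286.4 t/h
CL = 100·R/F = 100·286.4/206.2 = 138.89 %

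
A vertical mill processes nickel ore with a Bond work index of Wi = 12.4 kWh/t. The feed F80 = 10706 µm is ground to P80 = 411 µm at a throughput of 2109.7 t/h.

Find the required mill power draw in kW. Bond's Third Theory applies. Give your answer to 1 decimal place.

W = 10 Wi (1/√P80 − 1/√F80)  [Bond]
W = 10·12.4·(1/√411 − 1/√10706) = 10·12.4·(0.039662) = 4.9181 kWh/t
P = W·T = 4.9181·2109.7 = 10375.6 kW

P = 10375.6 kW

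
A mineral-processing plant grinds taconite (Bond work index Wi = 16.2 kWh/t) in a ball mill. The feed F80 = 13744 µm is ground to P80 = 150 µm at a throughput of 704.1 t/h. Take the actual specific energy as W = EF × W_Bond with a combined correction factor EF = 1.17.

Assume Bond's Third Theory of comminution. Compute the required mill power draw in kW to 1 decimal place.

W = 10 Wi (P80^-0.5 − F80^-0.5)
W = 10·16.2·(1/√150 − 1/√13744) = 10·16.2·(0.073120) = 11.8454 kWh/t
Apply correction: 11.8454 × 1.17 = 13.8591 kWh/t
Mill draw = 13.8591 × 704.1 = 9758.2 kW

P = 9758.2 kW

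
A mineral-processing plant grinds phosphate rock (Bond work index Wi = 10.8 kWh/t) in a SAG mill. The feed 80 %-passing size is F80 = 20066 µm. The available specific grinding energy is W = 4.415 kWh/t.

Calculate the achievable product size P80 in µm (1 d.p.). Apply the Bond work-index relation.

P80 = 435.1 µm

Bond: W = 10·Wi·(1/√P80 − 1/√F80)
P80^-0.5 = F80^-0.5 + W/(10 Wi)
  = 4.4150/(10·10.8) + 1/√20066 = 0.040880 + 0.007059 = 0.047939
P80 = (1/0.047939)² = 20.8598² = 435.13 µm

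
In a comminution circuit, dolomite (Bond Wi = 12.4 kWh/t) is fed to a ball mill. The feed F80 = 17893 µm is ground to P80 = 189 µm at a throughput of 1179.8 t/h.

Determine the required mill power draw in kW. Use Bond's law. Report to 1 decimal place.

P = 9547.7 kW

Bond:  W = 10 Wi (1/√P − 1/√F)
W = 10·12.4·(1/√189 − 1/√17893) = 10·12.4·(0.065263) = 8.0927 kWh/t
Mill draw = 8.0927 × 1179.8 = 9547.7 kW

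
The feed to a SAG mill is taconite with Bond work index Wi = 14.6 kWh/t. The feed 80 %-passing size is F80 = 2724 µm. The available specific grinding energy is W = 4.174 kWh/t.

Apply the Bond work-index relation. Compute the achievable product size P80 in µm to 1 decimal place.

W = 10 Wi (1/√P80 − 1/√F80)  [Bond]
P80^-0.5 = F80^-0.5 + W/(10 Wi)
  = 4.1740/(10·14.6) + 1/√2724 = 0.028589 + 0.019160 = 0.047749
P80 = (1/0.047749)² = 20.9428² = 438.60 µm

P80 = 438.6 µm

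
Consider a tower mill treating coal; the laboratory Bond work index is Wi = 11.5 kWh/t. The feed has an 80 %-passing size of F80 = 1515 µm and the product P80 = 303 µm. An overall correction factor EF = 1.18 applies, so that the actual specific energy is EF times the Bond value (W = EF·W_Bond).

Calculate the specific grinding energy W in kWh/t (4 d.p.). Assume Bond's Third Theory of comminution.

W = 10 Wi (P80^-0.5 − F80^-0.5)
1/√303 = 0.057448;  1/√1515 = 0.025692
W = 10·11.5·(0.057448 − 0.025692) = 3.6520 kWh/t
With EF = 1.18: W = 3.6520·1.18 = 4.3094 kWh/t

W = 4.3094 kWh/t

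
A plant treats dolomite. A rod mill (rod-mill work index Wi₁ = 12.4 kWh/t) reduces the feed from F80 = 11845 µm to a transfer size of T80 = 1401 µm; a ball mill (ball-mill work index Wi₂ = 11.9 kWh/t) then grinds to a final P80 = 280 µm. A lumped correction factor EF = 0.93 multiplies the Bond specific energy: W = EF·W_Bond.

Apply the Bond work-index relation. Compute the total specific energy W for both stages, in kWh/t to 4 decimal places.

W = 5.6784 kWh/t

Bond: W = 10·Wi·(1/√P80 − 1/√F80)
Stage 1 (11845→1401 µm, Wi₁=12.4): W₁ = 10·12.4·(0.026717 − 0.009188) = 2.1735 kWh/t
Stage 2 (1401→280 µm, Wi₂=11.9): W₂ = 10·11.9·(0.059761 − 0.026717) = 3.9323 kWh/t
W = W₁ + W₂ = 2.1735 + 3.9323 = 6.1059 kWh/t
Apply correction: 6.1059 × 0.93 = 5.6784 kWh/t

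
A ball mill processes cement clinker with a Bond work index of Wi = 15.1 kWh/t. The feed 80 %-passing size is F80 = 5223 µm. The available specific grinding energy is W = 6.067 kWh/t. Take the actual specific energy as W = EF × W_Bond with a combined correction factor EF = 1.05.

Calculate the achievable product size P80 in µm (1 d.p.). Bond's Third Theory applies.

W = 10·Wi·(P80^(-½) − F80^(-½))
W_Bond = W / EF = 6.067 / 1.05 = 5.7781 kWh/t
⇒ 1/√P80 = W_Bond/(10 Wi) + 1/√F80
  = 5.7781/(10·15.1) + 1/√5223 = 0.038266 + 0.013837 = 0.052102
P80 = (1/0.052102)² = 19.1929² = 368.37 µm

P80 = 368.4 µm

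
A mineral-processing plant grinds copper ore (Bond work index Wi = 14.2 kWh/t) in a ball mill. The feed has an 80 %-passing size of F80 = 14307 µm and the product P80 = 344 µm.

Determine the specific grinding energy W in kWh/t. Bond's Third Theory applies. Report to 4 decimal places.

W = 6.4690 kWh/t

W_Bond = 10·Wi·(1/√P₈₀ − 1/√F₈₀)
1/√344 = 0.053916;  1/√14307 = 0.008360
W = 10·14.2·(0.053916 − 0.008360) = 6.4690 kWh/t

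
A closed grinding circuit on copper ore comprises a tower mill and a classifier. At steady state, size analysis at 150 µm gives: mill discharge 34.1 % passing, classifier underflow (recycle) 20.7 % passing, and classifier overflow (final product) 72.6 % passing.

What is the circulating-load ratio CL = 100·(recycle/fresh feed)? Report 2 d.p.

Balance %-passing 150 µm (r = R/F):
r = (o − d)/(d − u)
r = (72.6 − 34.1)/(34.1 − 20.7) = 38.5/13.4 = 2.8731
CL = 100·r = 287.31 %

CL = 287.31 %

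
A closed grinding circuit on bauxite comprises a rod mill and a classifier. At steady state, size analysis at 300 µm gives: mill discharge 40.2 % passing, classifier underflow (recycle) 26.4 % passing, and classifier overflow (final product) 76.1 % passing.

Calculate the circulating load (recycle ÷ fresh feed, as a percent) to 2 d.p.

CL = 260.14 %

Balance %-passing 300 µm (r = R/F):
r = (o − d)/(d − u)
r = (76.1 − 40.2)/(40.2 − 26.4) = 35.9/13.8 = 2.6014
CL = 100·r = 260.14 %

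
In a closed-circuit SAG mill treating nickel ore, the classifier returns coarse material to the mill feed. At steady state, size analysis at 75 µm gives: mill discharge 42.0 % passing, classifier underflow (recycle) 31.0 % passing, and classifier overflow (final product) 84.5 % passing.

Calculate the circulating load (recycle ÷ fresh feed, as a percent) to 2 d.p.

CL = 386.36 %

Classifier node, passing 75 µm:
(1+r)d = ru + o → r = (o−d)/(d−u)
r = (84.5 − 42.0)/(42.0 − 31.0) = 42.5/11.0 = 3.8636
CL = 100·r = 386.36 %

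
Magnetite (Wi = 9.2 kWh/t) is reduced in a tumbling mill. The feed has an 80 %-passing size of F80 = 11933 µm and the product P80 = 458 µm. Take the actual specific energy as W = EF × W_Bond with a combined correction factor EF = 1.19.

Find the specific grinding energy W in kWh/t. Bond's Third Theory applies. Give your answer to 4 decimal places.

W = 4.1135 kWh/t

W = 10·Wi·[P80^(−½) − F80^(−½)]
1/√458 = 0.046727;  1/√11933 = 0.009154
W = 10·9.2·(0.046727 − 0.009154) = 3.4567 kWh/t
Corrected W = EF·W_Bond = 1.19·3.4567 = 4.1135 kWh/t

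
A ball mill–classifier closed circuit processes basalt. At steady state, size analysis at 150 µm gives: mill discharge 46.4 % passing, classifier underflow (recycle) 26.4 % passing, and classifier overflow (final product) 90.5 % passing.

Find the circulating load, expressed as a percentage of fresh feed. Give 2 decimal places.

CL = 220.50 %

Let r = R/F. Size balance at 150 µm:
Fd + Rd = Ru + Fo ⇒ R/F = (o−d)/(d−u)
r = (90.5 − 46.4)/(46.4 − 26.4) = 44.1/20.0 = 2.2050
CL = 100·r = 220.50 %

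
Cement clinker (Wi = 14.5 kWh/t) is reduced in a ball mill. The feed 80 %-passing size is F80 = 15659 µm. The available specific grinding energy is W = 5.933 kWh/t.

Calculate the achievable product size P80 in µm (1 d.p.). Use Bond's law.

Bond: W = 10·Wi·(1/√P80 − 1/√F80)
P80^(−½) = W/(10 Wi) + F80^(−½)
  = 5.9330/(10·14.5) + 1/√15659 = 0.040917 + 0.007991 = 0.048909
P80 = (1/0.048909)² = 20.4463² = 418.05 µm

P80 = 418.1 µm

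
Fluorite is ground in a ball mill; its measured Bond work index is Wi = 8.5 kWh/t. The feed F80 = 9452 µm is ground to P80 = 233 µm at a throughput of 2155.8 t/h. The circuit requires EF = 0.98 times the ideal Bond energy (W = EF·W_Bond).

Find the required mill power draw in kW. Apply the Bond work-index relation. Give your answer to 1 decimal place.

P = 9917.4 kW

W = 10·Wi·[P80^(−½) − F80^(−½)]
W = 10·8.5·(1/√233 − 1/√9452) = 10·8.5·(0.055226) = 4.6942 kWh/t
Apply correction: 4.6942 × 0.98 = 4.6004 kWh/t
Power = W × throughput = 4.6004 kWh/t × 2155.8 t/h = 9917.4 kW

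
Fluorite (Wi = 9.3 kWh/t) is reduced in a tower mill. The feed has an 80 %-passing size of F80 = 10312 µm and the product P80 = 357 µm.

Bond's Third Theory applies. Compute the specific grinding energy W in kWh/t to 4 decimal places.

W = 4.0063 kWh/t

W = 10·Wi·[P80^(−½) − F80^(−½)]
1/√357 = 0.052926;  1/√10312 = 0.009848
W = 10·9.3·(0.052926 − 0.009848) = 4.0063 kWh/t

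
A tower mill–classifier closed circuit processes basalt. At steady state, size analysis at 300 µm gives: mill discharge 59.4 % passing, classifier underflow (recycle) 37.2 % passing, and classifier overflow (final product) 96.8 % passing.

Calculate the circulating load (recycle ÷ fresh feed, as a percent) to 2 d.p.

CL = 168.47 %

Let r = R/F. Size balance at 300 µm:
r = (o − d)/(d − u)
r = (96.8 − 59.4)/(59.4 − 37.2) = 37.4/22.2 = 1.6847
CL = 100·r = 168.47 %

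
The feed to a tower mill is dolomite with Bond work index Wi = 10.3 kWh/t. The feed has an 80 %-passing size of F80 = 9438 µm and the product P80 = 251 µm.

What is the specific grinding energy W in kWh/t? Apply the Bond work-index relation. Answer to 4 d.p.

Bond: W = 10·Wi·(1/√P80 − 1/√F80)
1/√251 = 0.063119;  1/√9438 = 0.010293
W = 10·10.3·(0.063119 − 0.010293) = 5.4411 kWh/t

W = 5.4411 kWh/t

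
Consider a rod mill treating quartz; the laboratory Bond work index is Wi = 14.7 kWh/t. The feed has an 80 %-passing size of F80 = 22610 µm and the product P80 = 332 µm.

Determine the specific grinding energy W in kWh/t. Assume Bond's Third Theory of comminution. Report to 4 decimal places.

W = 7.0901 kWh/t

W = 10 Wi / √P80 − 10 Wi / √F80
1/√332 = 0.054882;  1/√22610 = 0.006650
W = 10·14.7·(0.054882 − 0.006650) = 7.0901 kWh/t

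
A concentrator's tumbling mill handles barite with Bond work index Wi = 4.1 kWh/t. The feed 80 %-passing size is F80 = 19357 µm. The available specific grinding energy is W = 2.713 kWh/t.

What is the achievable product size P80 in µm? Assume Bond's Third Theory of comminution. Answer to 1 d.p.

W = 10 Wi / √P80 − 10 Wi / √F80
1/√P80 = 1/√F80 + W/(10·Wi)
  = 2.7130/(10·4.1) + 1/√19357 = 0.066171 + 0.007188 = 0.073358
P80 = (1/0.073358)² = 13.6317² = 185.82 µm

P80 = 185.8 µm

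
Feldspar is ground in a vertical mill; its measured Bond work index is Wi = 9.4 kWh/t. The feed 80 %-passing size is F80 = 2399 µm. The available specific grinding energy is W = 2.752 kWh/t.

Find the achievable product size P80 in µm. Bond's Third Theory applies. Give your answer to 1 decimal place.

W = 10 Wi / √P80 − 10 Wi / √F80
P80^-0.5 = F80^-0.5 + W/(10 Wi)
  = 2.7520/(10·9.4) + 1/√2399 = 0.029277 + 0.020417 = 0.049693
P80 = (1/0.049693)² = 20.1235² = 404.95 µm

P80 = 405.0 µm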